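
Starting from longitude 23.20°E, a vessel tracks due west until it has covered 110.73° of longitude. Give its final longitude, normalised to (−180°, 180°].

87.53°W

Start at +23.20°; shift −110.73° → -87.53°.
-87.53° already lies in (−180°, 180°].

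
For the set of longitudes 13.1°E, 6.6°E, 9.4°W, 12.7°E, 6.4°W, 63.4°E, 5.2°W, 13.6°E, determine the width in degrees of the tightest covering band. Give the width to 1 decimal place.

Sort the longitudes: -9.4°, -6.4°, -5.2°, +6.6°, +12.7°, +13.1°, +13.6°, +63.4°.
Eastward gaps between consecutive values (wrapping around): 3.0°, 1.2°, 11.8°, 6.1°, 0.4°, 0.5°, 49.8°, 287.2°.
Largest gap = 287.2° ⇒ minimal covering band is its complement: 360° − 287.2° = 72.8°.
Band runs from -9.4° eastward to +63.4°.

72.8°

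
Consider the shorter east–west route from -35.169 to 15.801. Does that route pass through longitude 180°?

No

Signed shortest Δλ = ((15.801 − -35.169 + 180) mod 360) − 180 = 50.97°.
Going east by 50.97° from -35.169° reaches +15.801° without touching 180°.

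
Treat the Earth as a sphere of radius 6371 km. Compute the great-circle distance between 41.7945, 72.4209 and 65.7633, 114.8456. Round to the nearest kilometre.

3728 km

Δλ = 114.8456 − 72.4209 = 42.4247°.
Δφ = 65.7633 − 41.7945 = 23.9688°.
a = sin²(Δφ/2) + cos φ₁ · cos φ₂ · sin²(Δλ/2) = 0.083184.
c = 2·atan2(√a, √(1−a)) = 0.58514 rad → d = 6371·c ≈ 3727.96 km.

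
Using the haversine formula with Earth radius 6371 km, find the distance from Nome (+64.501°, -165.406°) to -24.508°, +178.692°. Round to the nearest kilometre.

9993 km

Δλ = 178.692 − -165.406 = 344.098°; wrapped into (−180°, 180°]: -15.902°.
Δφ = -24.508 − 64.501 = -89.009°.
a = sin²(Δφ/2) + cos φ₁ · cos φ₂ · sin²(Δλ/2) = 0.498847.
c = 2·atan2(√a, √(1−a)) = 1.56849 rad → d = 6371·c ≈ 9992.86 km.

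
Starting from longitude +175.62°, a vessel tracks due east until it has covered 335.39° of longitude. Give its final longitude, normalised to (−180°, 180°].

Start at +175.62°; shift +335.39° → +511.01°.
+511.01° lies outside (−180°, 180°]; subtract 360° → +151.01°.

+151.01°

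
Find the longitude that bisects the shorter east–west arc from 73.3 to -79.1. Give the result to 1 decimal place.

-2.9°

Signed shortest Δλ from +73.3° to -79.1° is -152.4°.
Midpoint longitude = +73.3° + (-152.4°)/2 = +73.3° − 76.2° = -2.9°.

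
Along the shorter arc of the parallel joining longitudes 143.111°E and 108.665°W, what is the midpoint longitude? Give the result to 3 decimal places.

162.777°W

Signed shortest Δλ from +143.111° to -108.665° is +108.224°.
Midpoint longitude = +143.111° + (+108.224°)/2 = +143.111° + 54.112° = +197.223°.
Normalise into (−180°, 180°]: -162.777°.
(The naïve average (+143.111 + -108.665)/2 = 17.223° is on the wrong side of the globe.)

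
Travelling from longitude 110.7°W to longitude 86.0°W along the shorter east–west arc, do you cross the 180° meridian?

No

Signed shortest Δλ = ((-86.0 − -110.7 + 180) mod 360) − 180 = 24.7°.
Going east by 24.7° from -110.7° reaches -86.0° without touching 180°.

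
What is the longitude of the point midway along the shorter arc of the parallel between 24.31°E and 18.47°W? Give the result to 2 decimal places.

2.92°E

Signed shortest Δλ from +24.31° to -18.47° is -42.78°.
Midpoint longitude = +24.31° + (-42.78°)/2 = +24.31° − 21.39° = +2.92°.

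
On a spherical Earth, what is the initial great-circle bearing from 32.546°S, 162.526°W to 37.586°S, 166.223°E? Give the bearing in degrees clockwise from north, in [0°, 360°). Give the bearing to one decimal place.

Δλ = 166.223 − -162.526 = 328.749°; wrapped into (−180°, 180°]: -31.251°.
θ = atan2( sin Δλ · cos φ₂ , cos φ₁ · sin φ₂ − sin φ₁ · cos φ₂ · cos Δλ )
  = atan2(-0.41111, -0.14971) = -110.009° → normalised to [0°, 360°): 249.991°.

250.0°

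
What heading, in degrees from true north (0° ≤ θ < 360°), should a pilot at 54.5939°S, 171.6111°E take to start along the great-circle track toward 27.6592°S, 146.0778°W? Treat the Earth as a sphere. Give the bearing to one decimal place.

66.0°

Δλ = -146.0778 − 171.6111 = -317.6889°; wrapped into (−180°, 180°]: 42.3111°.
θ = atan2( sin Δλ · cos φ₂ , cos φ₁ · sin φ₂ − sin φ₁ · cos φ₂ · cos Δλ )
  = atan2(0.59623, 0.26491) = 66.044° → normalised to [0°, 360°): 66.044°.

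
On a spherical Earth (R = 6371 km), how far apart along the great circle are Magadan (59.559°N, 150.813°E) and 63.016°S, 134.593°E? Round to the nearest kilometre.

13699 km

Δλ = 134.593 − 150.813 = -16.220°.
Δφ = -63.016 − 59.559 = -122.575°.
a = sin²(Δφ/2) + cos φ₁ · cos φ₂ · sin²(Δλ/2) = 0.773777.
c = 2·atan2(√a, √(1−a)) = 2.15023 rad → d = 6371·c ≈ 13699.14 km.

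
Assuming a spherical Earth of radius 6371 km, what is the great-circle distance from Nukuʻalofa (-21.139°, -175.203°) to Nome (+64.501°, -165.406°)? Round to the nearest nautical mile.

Δλ = -165.406 − -175.203 = 9.797°.
Δφ = 64.501 − -21.139 = 85.640°.
a = sin²(Δφ/2) + cos φ₁ · cos φ₂ · sin²(Δλ/2) = 0.464916.
c = 2·atan2(√a, √(1−a)) = 1.50057 rad → d = 6371·c ≈ 9560.14 km ≈ 5162.06 nmi.

5162 nmi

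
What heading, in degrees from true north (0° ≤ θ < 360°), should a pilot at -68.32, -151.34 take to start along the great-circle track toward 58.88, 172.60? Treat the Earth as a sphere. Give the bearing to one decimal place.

336.6°

Δλ = 172.60 − -151.34 = 323.94°; wrapped into (−180°, 180°]: -36.06°.
θ = atan2( sin Δλ · cos φ₂ , cos φ₁ · sin φ₂ − sin φ₁ · cos φ₂ · cos Δλ )
  = atan2(-0.30422, 0.70451) = -23.356° → normalised to [0°, 360°): 336.644°.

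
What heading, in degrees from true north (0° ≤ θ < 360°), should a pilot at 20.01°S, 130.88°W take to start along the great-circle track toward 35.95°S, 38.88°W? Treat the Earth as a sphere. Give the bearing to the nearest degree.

125°

Δλ = -38.88 − -130.88 = 92.00°.
θ = atan2( sin Δλ · cos φ₂ , cos φ₁ · sin φ₂ − sin φ₁ · cos φ₂ · cos Δλ )
  = atan2(0.80904, -0.56131) = 124.753° → normalised to [0°, 360°): 124.753°.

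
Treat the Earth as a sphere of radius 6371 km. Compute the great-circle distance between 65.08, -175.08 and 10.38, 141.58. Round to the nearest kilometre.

6928 km

Δλ = 141.58 − -175.08 = 316.66°; wrapped into (−180°, 180°]: -43.34°.
Δφ = 10.38 − 65.08 = -54.70°.
a = sin²(Δφ/2) + cos φ₁ · cos φ₂ · sin²(Δλ/2) = 0.267584.
c = 2·atan2(√a, √(1−a)) = 1.08735 rad → d = 6371·c ≈ 6927.51 km.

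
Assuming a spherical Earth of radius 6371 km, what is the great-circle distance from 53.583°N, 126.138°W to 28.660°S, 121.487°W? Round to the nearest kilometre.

9156 km

Δλ = -121.487 − -126.138 = 4.651°.
Δφ = -28.660 − 53.583 = -82.243°.
a = sin²(Δφ/2) + cos φ₁ · cos φ₂ · sin²(Δλ/2) = 0.433372.
c = 2·atan2(√a, √(1−a)) = 1.43714 rad → d = 6371·c ≈ 9156.03 km.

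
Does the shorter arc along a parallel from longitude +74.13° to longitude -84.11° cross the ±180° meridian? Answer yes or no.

Signed shortest Δλ = ((-84.11 − 74.13 + 180) mod 360) − 180 = -158.24°.
Going west by 158.24° from +74.13° reaches -84.11° without touching 180°.

No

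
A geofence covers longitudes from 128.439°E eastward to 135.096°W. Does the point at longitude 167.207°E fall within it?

Yes

Band width going east from +128.439° to -135.096°: ((-135.096 − 128.439) mod 360) = 96.465°.
Offset of +167.207° east of the west edge: ((167.207 − 128.439) mod 360) = 38.768°.
38.768° ≤ 96.465° ⇒ inside.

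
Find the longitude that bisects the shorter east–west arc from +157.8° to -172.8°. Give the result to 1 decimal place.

+172.5°

Signed shortest Δλ from +157.8° to -172.8° is +29.4°.
Midpoint longitude = +157.8° + (+29.4°)/2 = +157.8° + 14.7° = +172.5°.
(The naïve average (+157.8 + -172.8)/2 = -7.5° is on the wrong side of the globe.)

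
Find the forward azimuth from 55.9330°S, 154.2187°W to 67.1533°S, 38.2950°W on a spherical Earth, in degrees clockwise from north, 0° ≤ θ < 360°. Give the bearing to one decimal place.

152.0°

Δλ = -38.2950 − -154.2187 = 115.9237°.
θ = atan2( sin Δλ · cos φ₂ , cos φ₁ · sin φ₂ − sin φ₁ · cos φ₂ · cos Δλ )
  = atan2(0.34920, -0.65683) = 152.003° → normalised to [0°, 360°): 152.003°.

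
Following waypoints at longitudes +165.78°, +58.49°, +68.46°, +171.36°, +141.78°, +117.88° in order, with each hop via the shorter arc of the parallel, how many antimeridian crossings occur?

0

Leg 1: +165.78° → +58.49°, shortest Δλ = -107.29° (west) — does not cross 180°.
Leg 2: +58.49° → +68.46°, shortest Δλ = 9.97° (east) — does not cross 180°.
Leg 3: +68.46° → +171.36°, shortest Δλ = 102.9° (east) — does not cross 180°.
Leg 4: +171.36° → +141.78°, shortest Δλ = -29.58° (west) — does not cross 180°.
Leg 5: +141.78° → +117.88°, shortest Δλ = -23.9° (west) — does not cross 180°.
Total crossings: 0.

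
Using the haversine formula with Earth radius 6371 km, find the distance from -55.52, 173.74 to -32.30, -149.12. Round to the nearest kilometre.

3861 km

Δλ = -149.12 − 173.74 = -322.86°; wrapped into (−180°, 180°]: 37.14°.
Δφ = -32.30 − -55.52 = 23.22°.
a = sin²(Δφ/2) + cos φ₁ · cos φ₂ · sin²(Δλ/2) = 0.089032.
c = 2·atan2(√a, √(1−a)) = 0.60599 rad → d = 6371·c ≈ 3860.79 km.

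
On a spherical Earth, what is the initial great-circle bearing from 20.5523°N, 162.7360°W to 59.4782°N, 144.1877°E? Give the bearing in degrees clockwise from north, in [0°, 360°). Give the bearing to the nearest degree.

Δλ = 144.1877 − -162.7360 = 306.9237°; wrapped into (−180°, 180°]: -53.0763°.
θ = atan2( sin Δλ · cos φ₂ , cos φ₁ · sin φ₂ − sin φ₁ · cos φ₂ · cos Δλ )
  = atan2(-0.40601, 0.69950) = -30.132° → normalised to [0°, 360°): 329.868°.

330°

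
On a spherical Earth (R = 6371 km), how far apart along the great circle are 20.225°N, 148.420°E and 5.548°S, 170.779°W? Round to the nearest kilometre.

Δλ = -170.779 − 148.420 = -319.199°; wrapped into (−180°, 180°]: 40.801°.
Δφ = -5.548 − 20.225 = -25.773°.
a = sin²(Δφ/2) + cos φ₁ · cos φ₂ · sin²(Δλ/2) = 0.163220.
c = 2·atan2(√a, √(1−a)) = 0.83178 rad → d = 6371·c ≈ 5299.29 km.

5299 km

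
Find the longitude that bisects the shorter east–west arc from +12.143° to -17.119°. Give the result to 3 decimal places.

Signed shortest Δλ from +12.143° to -17.119° is -29.262°.
Midpoint longitude = +12.143° + (-29.262°)/2 = +12.143° − 14.631° = -2.488°.

-2.488°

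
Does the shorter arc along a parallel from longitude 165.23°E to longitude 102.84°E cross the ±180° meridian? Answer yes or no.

Signed shortest Δλ = ((102.84 − 165.23 + 180) mod 360) − 180 = -62.39°.
Going west by 62.39° from +165.23° reaches +102.84° without touching 180°.

No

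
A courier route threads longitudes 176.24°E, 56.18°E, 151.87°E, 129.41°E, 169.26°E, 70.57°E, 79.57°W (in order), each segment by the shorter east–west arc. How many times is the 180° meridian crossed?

Leg 1: +176.24° → +56.18°, shortest Δλ = -120.06° (west) — does not cross 180°.
Leg 2: +56.18° → +151.87°, shortest Δλ = 95.69° (east) — does not cross 180°.
Leg 3: +151.87° → +129.41°, shortest Δλ = -22.46° (west) — does not cross 180°.
Leg 4: +129.41° → +169.26°, shortest Δλ = 39.85° (east) — does not cross 180°.
Leg 5: +169.26° → +70.57°, shortest Δλ = -98.69° (west) — does not cross 180°.
Leg 6: +70.57° → -79.57°, shortest Δλ = -150.14° (west) — does not cross 180°.
Total crossings: 0.

0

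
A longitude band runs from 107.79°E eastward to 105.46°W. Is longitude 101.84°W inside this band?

Band width going east from +107.79° to -105.46°: ((-105.46 − 107.79) mod 360) = 146.75°.
Offset of -101.84° east of the west edge: ((-101.84 − 107.79) mod 360) = 150.37°.
150.37° > 146.75° ⇒ outside.

No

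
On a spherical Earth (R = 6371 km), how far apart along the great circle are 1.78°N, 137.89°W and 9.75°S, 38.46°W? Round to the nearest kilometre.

Δλ = -38.46 − -137.89 = 99.43°.
Δφ = -9.75 − 1.78 = -11.53°.
a = sin²(Δφ/2) + cos φ₁ · cos φ₂ · sin²(Δλ/2) = 0.583329.
c = 2·atan2(√a, √(1−a)) = 1.73824 rad → d = 6371·c ≈ 11074.30 km.

11074 km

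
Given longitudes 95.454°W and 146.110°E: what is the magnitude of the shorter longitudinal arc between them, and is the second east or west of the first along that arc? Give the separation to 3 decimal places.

Raw difference: 146.110 − -95.454 = 241.564°.
Normalise into (−180°, 180°]: 241.564° − 360° = -118.436°.
Negative ⇒ the second point lies to the west; separation 118.436°.

118.436° west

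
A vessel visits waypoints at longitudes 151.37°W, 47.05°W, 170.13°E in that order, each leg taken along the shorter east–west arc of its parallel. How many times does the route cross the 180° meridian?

1

Leg 1: -151.37° → -47.05°, shortest Δλ = 104.32° (east) — does not cross 180°.
Leg 2: -47.05° → +170.13°, shortest Δλ = -142.82° (west) — crosses 180°.
Total crossings: 1.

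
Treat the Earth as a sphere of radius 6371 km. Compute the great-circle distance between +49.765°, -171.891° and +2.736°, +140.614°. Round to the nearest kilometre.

Δλ = 140.614 − -171.891 = 312.505°; wrapped into (−180°, 180°]: -47.495°.
Δφ = 2.736 − 49.765 = -47.029°.
a = sin²(Δφ/2) + cos φ₁ · cos φ₂ · sin²(Δλ/2) = 0.263818.
c = 2·atan2(√a, √(1−a)) = 1.07882 rad → d = 6371·c ≈ 6873.19 km.

6873 km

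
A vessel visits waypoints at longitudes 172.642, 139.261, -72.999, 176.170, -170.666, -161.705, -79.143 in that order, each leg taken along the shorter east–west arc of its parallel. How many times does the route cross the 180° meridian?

Leg 1: +172.642° → +139.261°, shortest Δλ = -33.381° (west) — does not cross 180°.
Leg 2: +139.261° → -72.999°, shortest Δλ = 147.74° (east) — crosses 180°.
Leg 3: -72.999° → +176.170°, shortest Δλ = -110.831° (west) — crosses 180°.
Leg 4: +176.170° → -170.666°, shortest Δλ = 13.164° (east) — crosses 180°.
Leg 5: -170.666° → -161.705°, shortest Δλ = 8.961° (east) — does not cross 180°.
Leg 6: -161.705° → -79.143°, shortest Δλ = 82.562° (east) — does not cross 180°.
Total crossings: 3.

3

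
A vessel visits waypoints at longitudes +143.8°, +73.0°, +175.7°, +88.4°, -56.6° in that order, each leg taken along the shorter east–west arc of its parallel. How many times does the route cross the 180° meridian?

Leg 1: +143.8° → +73.0°, shortest Δλ = -70.8° (west) — does not cross 180°.
Leg 2: +73.0° → +175.7°, shortest Δλ = 102.7° (east) — does not cross 180°.
Leg 3: +175.7° → +88.4°, shortest Δλ = -87.3° (west) — does not cross 180°.
Leg 4: +88.4° → -56.6°, shortest Δλ = -145.0° (west) — does not cross 180°.
Total crossings: 0.

0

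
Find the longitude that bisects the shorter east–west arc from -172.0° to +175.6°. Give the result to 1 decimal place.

-178.2°

Signed shortest Δλ from -172.0° to +175.6° is -12.4°.
Midpoint longitude = -172.0° + (-12.4°)/2 = -172.0° − 6.2° = -178.2°.
(The naïve average (-172.0 + +175.6)/2 = 1.8° is on the wrong side of the globe.)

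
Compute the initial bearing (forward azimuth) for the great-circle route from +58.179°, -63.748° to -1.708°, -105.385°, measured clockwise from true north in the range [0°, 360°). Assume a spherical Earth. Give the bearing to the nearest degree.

Δλ = -105.385 − -63.748 = -41.637°.
θ = atan2( sin Δλ · cos φ₂ , cos φ₁ · sin φ₂ − sin φ₁ · cos φ₂ · cos Δλ )
  = atan2(-0.66411, -0.65047) = -134.405° → normalised to [0°, 360°): 225.595°.

226°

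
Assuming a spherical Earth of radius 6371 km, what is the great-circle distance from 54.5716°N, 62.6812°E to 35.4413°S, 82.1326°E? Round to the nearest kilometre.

10181 km

Δλ = 82.1326 − 62.6812 = 19.4514°.
Δφ = -35.4413 − 54.5716 = -90.0129°.
a = sin²(Δφ/2) + cos φ₁ · cos φ₂ · sin²(Δλ/2) = 0.513590.
c = 2·atan2(√a, √(1−a)) = 1.59798 rad → d = 6371·c ≈ 10180.73 km.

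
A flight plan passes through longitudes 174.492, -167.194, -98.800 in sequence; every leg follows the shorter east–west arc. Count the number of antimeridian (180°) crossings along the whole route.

Leg 1: +174.492° → -167.194°, shortest Δλ = 18.314° (east) — crosses 180°.
Leg 2: -167.194° → -98.800°, shortest Δλ = 68.394° (east) — does not cross 180°.
Total crossings: 1.

1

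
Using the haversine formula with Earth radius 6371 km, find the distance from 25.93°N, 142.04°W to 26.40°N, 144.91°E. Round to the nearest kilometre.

7181 km

Δλ = 144.91 − -142.04 = 286.95°; wrapped into (−180°, 180°]: -73.05°.
Δφ = 26.40 − 25.93 = 0.47°.
a = sin²(Δφ/2) + cos φ₁ · cos φ₂ · sin²(Δλ/2) = 0.285364.
c = 2·atan2(√a, √(1−a)) = 1.12711 rad → d = 6371·c ≈ 7180.82 km.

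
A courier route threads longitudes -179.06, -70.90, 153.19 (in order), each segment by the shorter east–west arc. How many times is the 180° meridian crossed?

1

Leg 1: -179.06° → -70.90°, shortest Δλ = 108.16° (east) — does not cross 180°.
Leg 2: -70.90° → +153.19°, shortest Δλ = -135.91° (west) — crosses 180°.
Total crossings: 1.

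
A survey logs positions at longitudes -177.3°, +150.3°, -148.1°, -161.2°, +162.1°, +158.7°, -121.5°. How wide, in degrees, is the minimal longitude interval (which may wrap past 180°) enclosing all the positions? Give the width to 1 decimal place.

88.2°

Sort the longitudes: -177.3°, -161.2°, -148.1°, -121.5°, +150.3°, +158.7°, +162.1°.
Eastward gaps between consecutive values (wrapping around): 16.1°, 13.1°, 26.6°, 271.8°, 8.4°, 3.4°, 20.6°.
Largest gap = 271.8° ⇒ minimal covering band is its complement: 360° − 271.8° = 88.2°.
Band runs from +150.3° eastward to -121.5°, crossing the antimeridian.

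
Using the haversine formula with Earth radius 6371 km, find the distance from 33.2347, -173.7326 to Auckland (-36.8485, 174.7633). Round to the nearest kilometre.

7884 km

Δλ = 174.7633 − -173.7326 = 348.4959°; wrapped into (−180°, 180°]: -11.5041°.
Δφ = -36.8485 − 33.2347 = -70.0832°.
a = sin²(Δφ/2) + cos φ₁ · cos φ₂ · sin²(Δλ/2) = 0.336396.
c = 2·atan2(√a, √(1−a)) = 1.23745 rad → d = 6371·c ≈ 7883.78 km.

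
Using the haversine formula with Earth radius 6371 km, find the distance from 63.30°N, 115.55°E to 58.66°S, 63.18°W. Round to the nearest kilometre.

Δλ = -63.18 − 115.55 = -178.73°.
Δφ = -58.66 − 63.30 = -121.96°.
a = sin²(Δφ/2) + cos φ₁ · cos φ₂ · sin²(Δλ/2) = 0.998333.
c = 2·atan2(√a, √(1−a)) = 3.05990 rad → d = 6371·c ≈ 19494.64 km.

19495 km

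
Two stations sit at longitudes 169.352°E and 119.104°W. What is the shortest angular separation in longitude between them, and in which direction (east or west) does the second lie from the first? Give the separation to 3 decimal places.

Raw difference: -119.104 − 169.352 = -288.456°.
Normalise into (−180°, 180°]: -288.456° + 360° = 71.544°.
Positive ⇒ the second point lies to the east; separation 71.544°.

71.544° east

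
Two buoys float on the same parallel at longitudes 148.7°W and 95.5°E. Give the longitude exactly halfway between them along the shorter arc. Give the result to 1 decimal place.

Signed shortest Δλ from -148.7° to +95.5° is -115.8°.
Midpoint longitude = -148.7° + (-115.8°)/2 = -148.7° − 57.9° = -206.6°.
Normalise into (−180°, 180°]: +153.4°.
(The naïve average (-148.7 + +95.5)/2 = -26.6° is on the wrong side of the globe.)

153.4°E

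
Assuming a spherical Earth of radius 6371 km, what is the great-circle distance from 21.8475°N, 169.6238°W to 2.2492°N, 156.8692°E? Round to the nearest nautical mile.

2282 nmi

Δλ = 156.8692 − -169.6238 = 326.4930°; wrapped into (−180°, 180°]: -33.5070°.
Δφ = 2.2492 − 21.8475 = -19.5983°.
a = sin²(Δφ/2) + cos φ₁ · cos φ₂ · sin²(Δλ/2) = 0.106030.
c = 2·atan2(√a, √(1−a)) = 0.66334 rad → d = 6371·c ≈ 4226.14 km ≈ 2281.93 nmi.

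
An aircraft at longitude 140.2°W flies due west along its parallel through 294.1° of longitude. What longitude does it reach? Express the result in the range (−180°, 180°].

74.3°W

Start at -140.2°; shift −294.1° → -434.3°.
-434.3° lies outside (−180°, 180°]; add 360° → -74.3°.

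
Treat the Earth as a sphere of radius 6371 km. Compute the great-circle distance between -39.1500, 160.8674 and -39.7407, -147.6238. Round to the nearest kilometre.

4361 km

Δλ = -147.6238 − 160.8674 = -308.4912°; wrapped into (−180°, 180°]: 51.5088°.
Δφ = -39.7407 − -39.1500 = -0.5907°.
a = sin²(Δφ/2) + cos φ₁ · cos φ₂ · sin²(Δλ/2) = 0.112612.
c = 2·atan2(√a, √(1−a)) = 0.68444 rad → d = 6371·c ≈ 4360.55 km.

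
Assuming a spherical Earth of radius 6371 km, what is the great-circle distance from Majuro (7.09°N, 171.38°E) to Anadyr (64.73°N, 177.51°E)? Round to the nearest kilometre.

Δλ = 177.51 − 171.38 = 6.13°.
Δφ = 64.73 − 7.09 = 57.64°.
a = sin²(Δφ/2) + cos φ₁ · cos φ₂ · sin²(Δλ/2) = 0.233592.
c = 2·atan2(√a, √(1−a)) = 1.00887 rad → d = 6371·c ≈ 6427.53 km.

6428 km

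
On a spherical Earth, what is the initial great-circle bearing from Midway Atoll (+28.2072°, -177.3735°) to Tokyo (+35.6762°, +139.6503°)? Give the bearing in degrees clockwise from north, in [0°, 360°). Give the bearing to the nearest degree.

293°

Δλ = 139.6503 − -177.3735 = 317.0238°; wrapped into (−180°, 180°]: -42.9762°.
θ = atan2( sin Δλ · cos φ₂ , cos φ₁ · sin φ₂ − sin φ₁ · cos φ₂ · cos Δλ )
  = atan2(-0.55376, 0.23303) = -67.178° → normalised to [0°, 360°): 292.822°.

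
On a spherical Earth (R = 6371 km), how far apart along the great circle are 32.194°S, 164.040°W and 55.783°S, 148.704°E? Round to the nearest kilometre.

4472 km

Δλ = 148.704 − -164.040 = 312.744°; wrapped into (−180°, 180°]: -47.256°.
Δφ = -55.783 − -32.194 = -23.589°.
a = sin²(Δφ/2) + cos φ₁ · cos φ₂ · sin²(Δλ/2) = 0.118223.
c = 2·atan2(√a, √(1−a)) = 0.70200 rad → d = 6371·c ≈ 4472.43 km.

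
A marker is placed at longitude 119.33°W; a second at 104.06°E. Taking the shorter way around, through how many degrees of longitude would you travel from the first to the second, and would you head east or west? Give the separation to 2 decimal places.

Raw difference: 104.06 − -119.33 = 223.39°.
Normalise into (−180°, 180°]: 223.39° − 360° = -136.61°.
Negative ⇒ the second point lies to the west; separation 136.61°.

136.61° west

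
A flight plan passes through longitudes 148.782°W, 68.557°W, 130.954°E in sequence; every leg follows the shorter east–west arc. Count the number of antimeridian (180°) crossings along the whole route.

1

Leg 1: -148.782° → -68.557°, shortest Δλ = 80.225° (east) — does not cross 180°.
Leg 2: -68.557° → +130.954°, shortest Δλ = -160.489° (west) — crosses 180°.
Total crossings: 1.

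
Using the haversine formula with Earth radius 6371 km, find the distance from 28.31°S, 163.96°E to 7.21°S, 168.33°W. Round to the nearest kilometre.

3738 km

Δλ = -168.33 − 163.96 = -332.29°; wrapped into (−180°, 180°]: 27.71°.
Δφ = -7.21 − -28.31 = 21.10°.
a = sin²(Δφ/2) + cos φ₁ · cos φ₂ · sin²(Δλ/2) = 0.083609.
c = 2·atan2(√a, √(1−a)) = 0.58668 rad → d = 6371·c ≈ 3737.76 km.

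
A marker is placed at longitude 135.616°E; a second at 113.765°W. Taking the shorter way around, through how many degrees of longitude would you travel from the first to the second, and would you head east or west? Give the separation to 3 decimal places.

Raw difference: -113.765 − 135.616 = -249.381°.
Normalise into (−180°, 180°]: -249.381° + 360° = 110.619°.
Positive ⇒ the second point lies to the east; separation 110.619°.

110.619° east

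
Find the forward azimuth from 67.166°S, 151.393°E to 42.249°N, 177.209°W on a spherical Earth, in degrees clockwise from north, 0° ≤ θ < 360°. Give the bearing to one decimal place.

24.6°

Δλ = -177.209 − 151.393 = -328.602°; wrapped into (−180°, 180°]: 31.398°.
θ = atan2( sin Δλ · cos φ₂ , cos φ₁ · sin φ₂ − sin φ₁ · cos φ₂ · cos Δλ )
  = atan2(0.38564, 0.84324) = 24.576° → normalised to [0°, 360°): 24.576°.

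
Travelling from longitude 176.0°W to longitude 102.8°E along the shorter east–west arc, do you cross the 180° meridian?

Naïve |102.8 − -176.0| = 278.8° > 180°, so the shorter arc goes the other way round — across 180°.
Signed shortest Δλ = ((102.8 − -176.0 + 180) mod 360) − 180 = -81.2°.
Going west by 81.2° from -176.0° passes through 180° before reaching +102.8°.

Yes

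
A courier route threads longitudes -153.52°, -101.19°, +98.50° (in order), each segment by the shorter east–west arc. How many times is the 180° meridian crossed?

Leg 1: -153.52° → -101.19°, shortest Δλ = 52.33° (east) — does not cross 180°.
Leg 2: -101.19° → +98.50°, shortest Δλ = -160.31° (west) — crosses 180°.
Total crossings: 1.

1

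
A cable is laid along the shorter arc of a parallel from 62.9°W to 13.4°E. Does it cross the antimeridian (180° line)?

Signed shortest Δλ = ((13.4 − -62.9 + 180) mod 360) − 180 = 76.3°.
Going east by 76.3° from -62.9° reaches +13.4° without touching 180°.

No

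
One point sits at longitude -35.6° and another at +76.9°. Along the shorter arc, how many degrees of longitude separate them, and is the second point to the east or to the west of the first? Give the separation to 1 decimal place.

Raw difference: 76.9 − -35.6 = 112.5°.
Normalise into (−180°, 180°]: 112.5° stays 112.5°.
Positive ⇒ the second point lies to the east; separation 112.5°.

112.5° east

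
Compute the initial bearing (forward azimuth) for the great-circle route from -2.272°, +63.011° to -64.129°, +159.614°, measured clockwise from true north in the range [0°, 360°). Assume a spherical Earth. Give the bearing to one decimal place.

Δλ = 159.614 − 63.011 = 96.603°.
θ = atan2( sin Δλ · cos φ₂ , cos φ₁ · sin φ₂ − sin φ₁ · cos φ₂ · cos Δλ )
  = atan2(0.43345, -0.90106) = 154.310° → normalised to [0°, 360°): 154.310°.

154.3°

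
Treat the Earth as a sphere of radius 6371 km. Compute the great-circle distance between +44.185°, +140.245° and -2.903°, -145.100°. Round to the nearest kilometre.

Δλ = -145.100 − 140.245 = -285.345°; wrapped into (−180°, 180°]: 74.655°.
Δφ = -2.903 − 44.185 = -47.088°.
a = sin²(Δφ/2) + cos φ₁ · cos φ₂ · sin²(Δλ/2) = 0.422889.
c = 2·atan2(√a, √(1−a)) = 1.41596 rad → d = 6371·c ≈ 9021.05 km.

9021 km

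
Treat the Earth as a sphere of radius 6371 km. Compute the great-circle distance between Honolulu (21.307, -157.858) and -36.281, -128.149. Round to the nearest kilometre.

Δλ = -128.149 − -157.858 = 29.709°.
Δφ = -36.281 − 21.307 = -57.588°.
a = sin²(Δφ/2) + cos φ₁ · cos φ₂ · sin²(Δλ/2) = 0.281358.
c = 2·atan2(√a, √(1−a)) = 1.11822 rad → d = 6371·c ≈ 7124.18 km.

7124 km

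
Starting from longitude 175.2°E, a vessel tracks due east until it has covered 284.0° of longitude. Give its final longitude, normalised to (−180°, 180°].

99.2°E

Start at +175.2°; shift +284.0° → +459.2°.
+459.2° lies outside (−180°, 180°]; subtract 360° → +99.2°.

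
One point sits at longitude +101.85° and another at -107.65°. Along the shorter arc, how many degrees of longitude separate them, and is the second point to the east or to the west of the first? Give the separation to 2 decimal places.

150.50° east

Raw difference: -107.65 − 101.85 = -209.5°.
Normalise into (−180°, 180°]: -209.5° + 360° = 150.5°.
Positive ⇒ the second point lies to the east; separation 150.50°.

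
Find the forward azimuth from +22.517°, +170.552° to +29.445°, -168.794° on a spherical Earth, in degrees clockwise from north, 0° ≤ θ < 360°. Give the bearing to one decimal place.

65.2°

Δλ = -168.794 − 170.552 = -339.346°; wrapped into (−180°, 180°]: 20.654°.
θ = atan2( sin Δλ · cos φ₂ , cos φ₁ · sin φ₂ − sin φ₁ · cos φ₂ · cos Δλ )
  = atan2(0.30716, 0.14206) = 65.180° → normalised to [0°, 360°): 65.180°.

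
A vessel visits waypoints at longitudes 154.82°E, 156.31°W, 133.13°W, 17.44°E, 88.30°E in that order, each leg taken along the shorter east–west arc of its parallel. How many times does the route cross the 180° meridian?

1

Leg 1: +154.82° → -156.31°, shortest Δλ = 48.87° (east) — crosses 180°.
Leg 2: -156.31° → -133.13°, shortest Δλ = 23.18° (east) — does not cross 180°.
Leg 3: -133.13° → +17.44°, shortest Δλ = 150.57° (east) — does not cross 180°.
Leg 4: +17.44° → +88.30°, shortest Δλ = 70.86° (east) — does not cross 180°.
Total crossings: 1.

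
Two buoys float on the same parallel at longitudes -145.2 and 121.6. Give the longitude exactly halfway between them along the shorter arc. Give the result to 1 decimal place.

+168.2°

Signed shortest Δλ from -145.2° to +121.6° is -93.2°.
Midpoint longitude = -145.2° + (-93.2°)/2 = -145.2° − 46.6° = -191.8°.
Normalise into (−180°, 180°]: +168.2°.
(The naïve average (-145.2 + +121.6)/2 = -11.8° is on the wrong side of the globe.)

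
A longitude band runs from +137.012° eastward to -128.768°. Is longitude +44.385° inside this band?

Band width going east from +137.012° to -128.768°: ((-128.768 − 137.012) mod 360) = 94.220°.
Offset of +44.385° east of the west edge: ((44.385 − 137.012) mod 360) = 267.373°.
267.373° > 94.220° ⇒ outside.

No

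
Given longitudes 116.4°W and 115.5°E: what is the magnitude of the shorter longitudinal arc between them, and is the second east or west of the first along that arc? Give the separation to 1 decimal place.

128.1° west

Raw difference: 115.5 − -116.4 = 231.9°.
Normalise into (−180°, 180°]: 231.9° − 360° = -128.1°.
Negative ⇒ the second point lies to the west; separation 128.1°.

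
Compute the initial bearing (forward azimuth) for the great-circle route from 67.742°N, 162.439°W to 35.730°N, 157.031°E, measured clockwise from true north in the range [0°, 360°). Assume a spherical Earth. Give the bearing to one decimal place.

236.4°

Δλ = 157.031 − -162.439 = 319.470°; wrapped into (−180°, 180°]: -40.530°.
θ = atan2( sin Δλ · cos φ₂ , cos φ₁ · sin φ₂ − sin φ₁ · cos φ₂ · cos Δλ )
  = atan2(-0.52753, -0.34984) = -123.551° → normalised to [0°, 360°): 236.449°.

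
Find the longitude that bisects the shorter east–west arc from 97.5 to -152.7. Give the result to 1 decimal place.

Signed shortest Δλ from +97.5° to -152.7° is +109.8°.
Midpoint longitude = +97.5° + (+109.8°)/2 = +97.5° + 54.9° = +152.4°.
(The naïve average (+97.5 + -152.7)/2 = -27.6° is on the wrong side of the globe.)

+152.4°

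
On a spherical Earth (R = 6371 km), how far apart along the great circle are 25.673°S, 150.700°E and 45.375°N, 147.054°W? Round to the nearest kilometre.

10094 km

Δλ = -147.054 − 150.700 = -297.754°; wrapped into (−180°, 180°]: 62.246°.
Δφ = 45.375 − -25.673 = 71.048°.
a = sin²(Δφ/2) + cos φ₁ · cos φ₂ · sin²(Δλ/2) = 0.506757.
c = 2·atan2(√a, √(1−a)) = 1.58431 rad → d = 6371·c ≈ 10093.64 km.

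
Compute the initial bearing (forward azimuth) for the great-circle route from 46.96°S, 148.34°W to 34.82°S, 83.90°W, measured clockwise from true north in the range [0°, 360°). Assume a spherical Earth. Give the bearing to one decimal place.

Δλ = -83.90 − -148.34 = 64.44°.
θ = atan2( sin Δλ · cos φ₂ , cos φ₁ · sin φ₂ − sin φ₁ · cos φ₂ · cos Δλ )
  = atan2(0.74061, -0.13083) = 100.018° → normalised to [0°, 360°): 100.018°.

100.0°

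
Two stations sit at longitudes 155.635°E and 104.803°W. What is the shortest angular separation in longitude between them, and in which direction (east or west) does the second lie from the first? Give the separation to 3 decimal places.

99.562° east

Raw difference: -104.803 − 155.635 = -260.438°.
Normalise into (−180°, 180°]: -260.438° + 360° = 99.562°.
Positive ⇒ the second point lies to the east; separation 99.562°.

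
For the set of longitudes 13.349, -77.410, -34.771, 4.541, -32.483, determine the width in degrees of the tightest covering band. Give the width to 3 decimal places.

90.759°

Sort the longitudes: -77.410°, -34.771°, -32.483°, +4.541°, +13.349°.
Eastward gaps between consecutive values (wrapping around): 42.639°, 2.288°, 37.024°, 8.808°, 269.241°.
Largest gap = 269.241° ⇒ minimal covering band is its complement: 360° − 269.241° = 90.759°.
Band runs from -77.410° eastward to +13.349°.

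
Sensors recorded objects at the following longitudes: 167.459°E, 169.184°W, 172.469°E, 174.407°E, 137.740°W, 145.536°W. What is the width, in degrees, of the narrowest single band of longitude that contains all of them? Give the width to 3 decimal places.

Sort the longitudes: -169.184°, -145.536°, -137.740°, +167.459°, +172.469°, +174.407°.
Eastward gaps between consecutive values (wrapping around): 23.648°, 7.796°, 305.199°, 5.010°, 1.938°, 16.409°.
Largest gap = 305.199° ⇒ minimal covering band is its complement: 360° − 305.199° = 54.801°.
Band runs from +167.459° eastward to -137.740°, crossing the antimeridian.

54.801°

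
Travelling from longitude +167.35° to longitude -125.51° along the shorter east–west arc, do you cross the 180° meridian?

Yes

Naïve |-125.51 − 167.35| = 292.86° > 180°, so the shorter arc goes the other way round — across 180°.
Signed shortest Δλ = ((-125.51 − 167.35 + 180) mod 360) − 180 = 67.14°.
Going east by 67.14° from +167.35° passes through 180° before reaching -125.51°.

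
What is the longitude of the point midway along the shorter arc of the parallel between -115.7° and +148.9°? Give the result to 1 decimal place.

Signed shortest Δλ from -115.7° to +148.9° is -95.4°.
Midpoint longitude = -115.7° + (-95.4°)/2 = -115.7° − 47.7° = -163.4°.
(The naïve average (-115.7 + +148.9)/2 = 16.6° is on the wrong side of the globe.)

-163.4°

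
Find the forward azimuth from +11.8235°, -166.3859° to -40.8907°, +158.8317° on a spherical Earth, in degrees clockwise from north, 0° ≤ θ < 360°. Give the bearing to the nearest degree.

Δλ = 158.8317 − -166.3859 = 325.2176°; wrapped into (−180°, 180°]: -34.7824°.
θ = atan2( sin Δλ · cos φ₂ , cos φ₁ · sin φ₂ − sin φ₁ · cos φ₂ · cos Δλ )
  = atan2(-0.43125, -0.76795) = -150.683° → normalised to [0°, 360°): 209.317°.

209°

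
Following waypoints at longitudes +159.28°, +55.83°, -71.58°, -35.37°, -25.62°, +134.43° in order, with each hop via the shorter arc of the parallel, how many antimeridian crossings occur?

Leg 1: +159.28° → +55.83°, shortest Δλ = -103.45° (west) — does not cross 180°.
Leg 2: +55.83° → -71.58°, shortest Δλ = -127.41° (west) — does not cross 180°.
Leg 3: -71.58° → -35.37°, shortest Δλ = 36.21° (east) — does not cross 180°.
Leg 4: -35.37° → -25.62°, shortest Δλ = 9.75° (east) — does not cross 180°.
Leg 5: -25.62° → +134.43°, shortest Δλ = 160.05° (east) — does not cross 180°.
Total crossings: 0.

0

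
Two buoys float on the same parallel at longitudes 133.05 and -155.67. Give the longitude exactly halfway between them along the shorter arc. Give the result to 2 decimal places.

+168.69°

Signed shortest Δλ from +133.05° to -155.67° is +71.28°.
Midpoint longitude = +133.05° + (+71.28°)/2 = +133.05° + 35.64° = +168.69°.
(The naïve average (+133.05 + -155.67)/2 = -11.31° is on the wrong side of the globe.)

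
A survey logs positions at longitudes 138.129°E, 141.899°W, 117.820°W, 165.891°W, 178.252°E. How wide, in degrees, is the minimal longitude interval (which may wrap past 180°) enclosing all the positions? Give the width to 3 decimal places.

Sort the longitudes: -165.891°, -141.899°, -117.820°, +138.129°, +178.252°.
Eastward gaps between consecutive values (wrapping around): 23.992°, 24.079°, 255.949°, 40.123°, 15.857°.
Largest gap = 255.949° ⇒ minimal covering band is its complement: 360° − 255.949° = 104.051°.
Band runs from +138.129° eastward to -117.820°, crossing the antimeridian.

104.051°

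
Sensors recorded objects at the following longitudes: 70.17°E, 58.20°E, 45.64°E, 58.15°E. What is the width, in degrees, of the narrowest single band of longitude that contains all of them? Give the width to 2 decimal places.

24.53°

Sort the longitudes: +45.64°, +58.15°, +58.20°, +70.17°.
Eastward gaps between consecutive values (wrapping around): 12.51°, 0.05°, 11.97°, 335.47°.
Largest gap = 335.47° ⇒ minimal covering band is its complement: 360° − 335.47° = 24.53°.
Band runs from +45.64° eastward to +70.17°.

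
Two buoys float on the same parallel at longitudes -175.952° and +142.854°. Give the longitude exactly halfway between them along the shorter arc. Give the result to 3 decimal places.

Signed shortest Δλ from -175.952° to +142.854° is -41.194°.
Midpoint longitude = -175.952° + (-41.194°)/2 = -175.952° − 20.597° = -196.549°.
Normalise into (−180°, 180°]: +163.451°.
(The naïve average (-175.952 + +142.854)/2 = -16.549° is on the wrong side of the globe.)

+163.451°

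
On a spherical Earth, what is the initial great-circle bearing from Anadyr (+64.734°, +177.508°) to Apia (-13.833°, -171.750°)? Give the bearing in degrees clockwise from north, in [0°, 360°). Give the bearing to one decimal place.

169.4°

Δλ = -171.750 − 177.508 = -349.258°; wrapped into (−180°, 180°]: 10.742°.
θ = atan2( sin Δλ · cos φ₂ , cos φ₁ · sin φ₂ − sin φ₁ · cos φ₂ · cos Δλ )
  = atan2(0.18098, -0.96477) = 169.375° → normalised to [0°, 360°): 169.375°.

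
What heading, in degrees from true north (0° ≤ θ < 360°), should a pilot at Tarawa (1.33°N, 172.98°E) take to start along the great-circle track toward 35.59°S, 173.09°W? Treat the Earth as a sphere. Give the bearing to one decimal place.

161.9°

Δλ = -173.09 − 172.98 = -346.07°; wrapped into (−180°, 180°]: 13.93°.
θ = atan2( sin Δλ · cos φ₂ , cos φ₁ · sin φ₂ − sin φ₁ · cos φ₂ · cos Δλ )
  = atan2(0.19577, -0.60014) = 161.934° → normalised to [0°, 360°): 161.934°.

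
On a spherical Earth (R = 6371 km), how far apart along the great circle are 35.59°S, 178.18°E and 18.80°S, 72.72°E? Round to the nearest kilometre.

Δλ = 72.72 − 178.18 = -105.46°.
Δφ = -18.80 − -35.59 = 16.79°.
a = sin²(Δφ/2) + cos φ₁ · cos φ₂ · sin²(Δλ/2) = 0.508827.
c = 2·atan2(√a, √(1−a)) = 1.58845 rad → d = 6371·c ≈ 10120.02 km.

10120 km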